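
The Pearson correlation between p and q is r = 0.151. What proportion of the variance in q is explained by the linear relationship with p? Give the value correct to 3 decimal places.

0.023

r² = (0.151)² = 0.023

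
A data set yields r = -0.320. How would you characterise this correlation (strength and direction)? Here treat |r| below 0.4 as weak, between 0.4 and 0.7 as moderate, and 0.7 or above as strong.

r = -0.320 < 0 so the relationship is negative.
|r| = 0.320, which falls in the weak range.

weak negative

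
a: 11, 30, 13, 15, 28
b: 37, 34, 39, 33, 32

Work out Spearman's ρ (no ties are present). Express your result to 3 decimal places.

Rank a: 1, 5, 2, 3, 4
Rank b: 4, 3, 5, 2, 1
d = rank(a) − rank(b): -3, 2, -3, 1, 3; Σd² = 32
ρ = 1 − 6Σd² / [n(n²−1)] = 1 − 6×32 / (5×24) = 1 − 192/120 ≈ -0.600

-0.600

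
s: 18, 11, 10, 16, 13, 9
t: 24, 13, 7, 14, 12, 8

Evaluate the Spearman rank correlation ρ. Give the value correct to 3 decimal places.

0.886

Rank s: 6, 3, 2, 5, 4, 1
Rank t: 6, 4, 1, 5, 3, 2
d = rank(s) − rank(t): 0, -1, 1, 0, 1, -1; Σd² = 4
ρ = 1 − 6Σd² / [n(n²−1)] = 1 − 6×4 / (6×35) = 1 − 24/210 ≈ 0.886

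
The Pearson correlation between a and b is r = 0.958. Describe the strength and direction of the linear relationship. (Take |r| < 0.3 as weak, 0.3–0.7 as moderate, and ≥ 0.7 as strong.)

strong positive

r = 0.958 > 0 so the relationship is positive.
|r| = 0.958, which falls in the strong range.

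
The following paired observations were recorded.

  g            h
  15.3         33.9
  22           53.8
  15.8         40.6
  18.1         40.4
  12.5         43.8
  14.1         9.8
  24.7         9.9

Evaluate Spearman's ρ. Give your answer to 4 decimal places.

0.0357

Rank g: 3, 6, 4, 5, 1, 2, 7
Rank h: 3, 7, 5, 4, 6, 1, 2
d = rank(g) − rank(h): 0, -1, -1, 1, -5, 1, 5; Σd² = 54
ρ = 1 − 6Σd² / [n(n²−1)] = 1 − 6×54 / (7×48) = 1 − 324/336 ≈ 0.0357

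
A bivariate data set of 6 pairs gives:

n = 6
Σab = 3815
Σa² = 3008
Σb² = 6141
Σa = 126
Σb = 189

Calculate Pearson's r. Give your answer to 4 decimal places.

r = (nΣab − ΣaΣb) / √[(nΣa² − (Σa)²)(nΣb² − (Σb)²)]
Numerator: 6×3815 − 126×189 = -924
Denominator: √[(18048 − 15876)(36846 − 35721)] = √[2172 × 1125] = 1563.1699
r = -924 / 1563.1699 ≈ -0.5911

-0.5911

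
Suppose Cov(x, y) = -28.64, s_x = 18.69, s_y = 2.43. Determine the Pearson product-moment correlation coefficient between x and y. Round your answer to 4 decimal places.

r = Cov(x,y) / (s_x · s_y) = -28.64 / (18.69 × 2.43)
  = -28.64 / 45.4167 ≈ -0.6306

-0.6306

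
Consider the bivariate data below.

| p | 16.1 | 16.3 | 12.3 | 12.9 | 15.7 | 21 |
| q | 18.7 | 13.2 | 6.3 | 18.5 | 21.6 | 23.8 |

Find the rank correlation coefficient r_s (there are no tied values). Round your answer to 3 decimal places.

0.600

Rank p: 4, 5, 1, 2, 3, 6
Rank q: 4, 2, 1, 3, 5, 6
d = rank(p) − rank(q): 0, 3, 0, -1, -2, 0; Σd² = 14
ρ = 1 − 6Σd² / [n(n²−1)] = 1 − 6×14 / (6×35) = 1 − 84/210 ≈ 0.600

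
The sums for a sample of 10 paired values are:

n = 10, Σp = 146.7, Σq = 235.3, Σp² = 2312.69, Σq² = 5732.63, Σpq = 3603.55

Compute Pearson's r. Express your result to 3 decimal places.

0.855

r = (nΣpq − ΣpΣq) / √[(nΣp² − (Σp)²)(nΣq² − (Σq)²)]
Numerator: 10×3603.55 − 146.7×235.3 = 1516.99
Denominator: √[(23126.9 − 21520.89)(57326.3 − 55366.09)] = √[1606.01 × 1960.21] = 1774.2933
r = 1516.99 / 1774.2933 ≈ 0.855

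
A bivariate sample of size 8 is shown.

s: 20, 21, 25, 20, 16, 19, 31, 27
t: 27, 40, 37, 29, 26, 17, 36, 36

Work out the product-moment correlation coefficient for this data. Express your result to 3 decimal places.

0.623

n = 8, Σs = 179, Σt = 248, Σs² = 4173, Σt² = 8096, Σst = 5712
nΣst − ΣsΣt = 45696 − 44392 = 1304
nΣs² − (Σs)² = 33384 − 32041 = 1343; nΣt² − (Σt)² = 64768 − 61504 = 3264
r = 1304 / √(1343 × 3264) = 1304 / 2093.6934 ≈ 0.623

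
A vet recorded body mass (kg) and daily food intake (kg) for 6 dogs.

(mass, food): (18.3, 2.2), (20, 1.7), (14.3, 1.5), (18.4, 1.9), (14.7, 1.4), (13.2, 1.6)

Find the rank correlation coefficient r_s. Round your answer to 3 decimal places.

0.543

Rank mass: 4, 6, 2, 5, 3, 1
Rank food: 6, 4, 2, 5, 1, 3
d = rank(mass) − rank(food): -2, 2, 0, 0, 2, -2; Σd² = 16
ρ = 1 − 6Σd² / [n(n²−1)] = 1 − 6×16 / (6×35) = 1 − 96/210 ≈ 0.543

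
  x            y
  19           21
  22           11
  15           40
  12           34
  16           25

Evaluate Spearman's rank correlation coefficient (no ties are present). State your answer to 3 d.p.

-0.900

Rank x: 4, 5, 2, 1, 3
Rank y: 2, 1, 5, 4, 3
d = rank(x) − rank(y): 2, 4, -3, -3, 0; Σd² = 38
ρ = 1 − 6Σd² / [n(n²−1)] = 1 − 6×38 / (5×24) = 1 − 228/120 ≈ -0.900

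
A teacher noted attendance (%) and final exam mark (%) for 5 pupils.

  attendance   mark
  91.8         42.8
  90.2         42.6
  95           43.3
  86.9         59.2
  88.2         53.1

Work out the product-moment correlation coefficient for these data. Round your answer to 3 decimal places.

n = 5, Σx = 452.1, Σy = 241, Σx² = 40919.13, Σy² = 11845.74, Σxy = 21712.96
nΣxy − ΣxΣy = 108564.8 − 108956.1 = -391.3
nΣx² − (Σx)² = 204595.65 − 204394.41 = 201.24; nΣy² − (Σy)² = 59228.7 − 58081 = 1147.7
r = -391.3 / √(201.24 × 1147.7) = -391.3 / 480.5863 ≈ -0.814

-0.814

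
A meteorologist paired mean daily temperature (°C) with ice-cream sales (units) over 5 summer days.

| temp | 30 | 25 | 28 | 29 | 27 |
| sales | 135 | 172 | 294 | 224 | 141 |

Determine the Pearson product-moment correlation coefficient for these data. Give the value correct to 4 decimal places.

n = 5, Σx = 139, Σy = 966, Σx² = 3879, Σy² = 204302, Σxy = 26885
nΣxy − ΣxΣy = 134425 − 134274 = 151
nΣx² − (Σx)² = 19395 − 19321 = 74; nΣy² − (Σy)² = 1021510 − 933156 = 88354
r = 151 / √(74 × 88354) = 151 / 2556.9896 ≈ 0.0591

0.0591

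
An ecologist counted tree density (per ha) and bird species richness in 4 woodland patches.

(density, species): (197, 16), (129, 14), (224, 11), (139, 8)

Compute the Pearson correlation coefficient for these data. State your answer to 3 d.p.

n = 4, Σx = 689, Σy = 49, Σx² = 124947, Σy² = 637, Σxy = 8534
nΣxy − ΣxΣy = 34136 − 33761 = 375
nΣx² − (Σx)² = 499788 − 474721 = 25067; nΣy² − (Σy)² = 2548 − 2401 = 147
r = 375 / √(25067 × 147) = 375 / 1919.5961 ≈ 0.195

0.195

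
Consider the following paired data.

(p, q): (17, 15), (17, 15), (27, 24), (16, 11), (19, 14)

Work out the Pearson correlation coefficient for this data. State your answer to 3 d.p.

n = 5, Σp = 96, Σq = 79, Σp² = 1924, Σq² = 1343, Σpq = 1600
nΣpq − ΣpΣq = 8000 − 7584 = 416
nΣp² − (Σp)² = 9620 − 9216 = 404; nΣq² − (Σq)² = 6715 − 6241 = 474
r = 416 / √(404 × 474) = 416 / 437.6026 ≈ 0.951

0.951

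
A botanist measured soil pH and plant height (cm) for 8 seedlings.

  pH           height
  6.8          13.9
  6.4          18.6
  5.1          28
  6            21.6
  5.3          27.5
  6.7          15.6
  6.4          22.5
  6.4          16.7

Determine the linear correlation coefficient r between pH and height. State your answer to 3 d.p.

n = 8, Σx = 49.1, Σy = 164.4, Σx² = 304.11, Σy² = 3574.48, Σxy = 987.11
nΣxy − ΣxΣy = 7896.88 − 8072.04 = -175.16
nΣx² − (Σx)² = 2432.88 − 2410.81 = 22.07; nΣy² − (Σy)² = 28595.84 − 27027.36 = 1568.48
r = -175.16 / √(22.07 × 1568.48) = -175.16 / 186.0547 ≈ -0.941

-0.941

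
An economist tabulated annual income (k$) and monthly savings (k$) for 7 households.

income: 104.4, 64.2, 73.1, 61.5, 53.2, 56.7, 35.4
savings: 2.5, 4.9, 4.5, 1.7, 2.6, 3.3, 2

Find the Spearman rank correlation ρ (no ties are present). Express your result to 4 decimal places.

Rank income: 7, 5, 6, 4, 2, 3, 1
Rank savings: 3, 7, 6, 1, 4, 5, 2
d = rank(income) − rank(savings): 4, -2, 0, 3, -2, -2, -1; Σd² = 38
ρ = 1 − 6Σd² / [n(n²−1)] = 1 − 6×38 / (7×48) = 1 − 228/336 ≈ 0.3214

0.3214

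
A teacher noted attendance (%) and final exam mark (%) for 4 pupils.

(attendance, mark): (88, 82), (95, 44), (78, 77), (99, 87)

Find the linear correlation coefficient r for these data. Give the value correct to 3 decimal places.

-0.158

n = 4, Σx = 360, Σy = 290, Σx² = 32654, Σy² = 22158, Σxy = 26015
nΣxy − ΣxΣy = 104060 − 104400 = -340
nΣx² − (Σx)² = 130616 − 129600 = 1016; nΣy² − (Σy)² = 88632 − 84100 = 4532
r = -340 / √(1016 × 4532) = -340 / 2145.8127 ≈ -0.158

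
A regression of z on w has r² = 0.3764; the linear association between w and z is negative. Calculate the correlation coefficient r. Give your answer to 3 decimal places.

-0.614

|r| = √0.3764 = 0.614
The association is negative, so r = −0.614.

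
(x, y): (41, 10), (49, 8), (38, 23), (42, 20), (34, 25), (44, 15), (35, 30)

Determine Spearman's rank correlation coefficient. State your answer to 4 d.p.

Rank x: 4, 7, 3, 5, 1, 6, 2
Rank y: 2, 1, 5, 4, 6, 3, 7
d = rank(x) − rank(y): 2, 6, -2, 1, -5, 3, -5; Σd² = 104
ρ = 1 − 6Σd² / [n(n²−1)] = 1 − 6×104 / (7×48) = 1 − 624/336 ≈ -0.8571

-0.8571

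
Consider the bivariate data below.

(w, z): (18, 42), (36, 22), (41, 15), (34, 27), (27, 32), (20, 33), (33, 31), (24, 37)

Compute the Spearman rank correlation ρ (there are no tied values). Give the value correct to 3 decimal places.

Rank w: 1, 7, 8, 6, 4, 2, 5, 3
Rank z: 8, 2, 1, 3, 5, 6, 4, 7
d = rank(w) − rank(z): -7, 5, 7, 3, -1, -4, 1, -4; Σd² = 166
ρ = 1 − 6Σd² / [n(n²−1)] = 1 − 6×166 / (8×63) = 1 − 996/504 ≈ -0.976

-0.976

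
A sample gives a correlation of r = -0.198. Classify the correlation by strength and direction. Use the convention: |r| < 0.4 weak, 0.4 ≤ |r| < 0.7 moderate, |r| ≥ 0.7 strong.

r = -0.198 < 0 so the relationship is negative.
|r| = 0.198, which falls in the weak range.

weak negative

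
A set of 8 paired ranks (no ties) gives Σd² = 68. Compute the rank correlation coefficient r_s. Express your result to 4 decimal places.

ρ = 1 − 6Σd² / [n(n²−1)] = 1 − 6×68 / (8×63)
  = 1 − 408/504 = 1 − 0.80952 ≈ 0.1905

0.1905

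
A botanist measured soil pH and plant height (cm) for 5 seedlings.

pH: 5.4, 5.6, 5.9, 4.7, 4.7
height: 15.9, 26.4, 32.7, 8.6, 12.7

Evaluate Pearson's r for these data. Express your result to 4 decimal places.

n = 5, Σx = 26.3, Σy = 96.3, Σx² = 139.51, Σy² = 2254.31, Σxy = 526.74
nΣxy − ΣxΣy = 2633.7 − 2532.69 = 101.01
nΣx² − (Σx)² = 697.55 − 691.69 = 5.86; nΣy² − (Σy)² = 11271.55 − 9273.69 = 1997.86
r = 101.01 / √(5.86 × 1997.86) = 101.01 / 108.2010 ≈ 0.9335

0.9335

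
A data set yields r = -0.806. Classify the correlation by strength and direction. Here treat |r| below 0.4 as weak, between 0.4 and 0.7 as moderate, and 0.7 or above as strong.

r = -0.806 < 0 so the relationship is negative.
|r| = 0.806, which falls in the strong range.

strong negative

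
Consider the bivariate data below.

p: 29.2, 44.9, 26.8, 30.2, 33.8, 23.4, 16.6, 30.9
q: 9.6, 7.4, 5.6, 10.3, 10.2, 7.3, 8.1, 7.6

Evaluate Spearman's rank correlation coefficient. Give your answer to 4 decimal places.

0.2619

Rank p: 4, 8, 3, 5, 7, 2, 1, 6
Rank q: 6, 3, 1, 8, 7, 2, 5, 4
d = rank(p) − rank(q): -2, 5, 2, -3, 0, 0, -4, 2; Σd² = 62
ρ = 1 − 6Σd² / [n(n²−1)] = 1 − 6×62 / (8×63) = 1 − 372/504 ≈ 0.2619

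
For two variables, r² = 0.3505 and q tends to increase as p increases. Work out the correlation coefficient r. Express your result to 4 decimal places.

0.5920

|r| = √0.3505 = 0.5920
The association is positive, so r = 0.5920.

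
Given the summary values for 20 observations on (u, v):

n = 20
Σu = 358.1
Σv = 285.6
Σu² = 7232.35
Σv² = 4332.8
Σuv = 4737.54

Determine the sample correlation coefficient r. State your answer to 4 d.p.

r = (nΣuv − ΣuΣv) / √[(nΣu² − (Σu)²)(nΣv² − (Σv)²)]
Numerator: 20×4737.54 − 358.1×285.6 = -7522.56
Denominator: √[(144647 − 128235.61)(86656 − 81567.36)] = √[16411.39 × 5088.64] = 9138.4712
r = -7522.56 / 9138.4712 ≈ -0.8232

-0.8232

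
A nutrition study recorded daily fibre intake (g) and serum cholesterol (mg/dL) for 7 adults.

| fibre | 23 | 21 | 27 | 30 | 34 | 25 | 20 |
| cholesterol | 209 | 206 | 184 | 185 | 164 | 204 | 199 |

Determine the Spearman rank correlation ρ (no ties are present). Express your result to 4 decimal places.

Rank fibre: 3, 2, 5, 6, 7, 4, 1
Rank cholesterol: 7, 6, 2, 3, 1, 5, 4
d = rank(fibre) − rank(cholesterol): -4, -4, 3, 3, 6, -1, -3; Σd² = 96
ρ = 1 − 6Σd² / [n(n²−1)] = 1 − 6×96 / (7×48) = 1 − 576/336 ≈ -0.7143

-0.7143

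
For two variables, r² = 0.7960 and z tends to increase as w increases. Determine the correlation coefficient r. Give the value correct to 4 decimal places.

|r| = √0.7960 = 0.8922
The association is positive, so r = 0.8922.

0.8922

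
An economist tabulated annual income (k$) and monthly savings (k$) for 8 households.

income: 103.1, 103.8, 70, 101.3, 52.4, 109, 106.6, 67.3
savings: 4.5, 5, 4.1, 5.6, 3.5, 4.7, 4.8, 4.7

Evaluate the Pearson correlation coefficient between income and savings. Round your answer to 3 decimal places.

0.726

n = 8, Σx = 713.5, Σy = 36.9, Σx² = 67085.35, Σy² = 172.89, Σxy = 3360.92
nΣxy − ΣxΣy = 26887.36 − 26328.15 = 559.21
nΣx² − (Σx)² = 536682.8 − 509082.25 = 27600.55; nΣy² − (Σy)² = 1383.12 − 1361.61 = 21.51
r = 559.21 / √(27600.55 × 21.51) = 559.21 / 770.5114 ≈ 0.726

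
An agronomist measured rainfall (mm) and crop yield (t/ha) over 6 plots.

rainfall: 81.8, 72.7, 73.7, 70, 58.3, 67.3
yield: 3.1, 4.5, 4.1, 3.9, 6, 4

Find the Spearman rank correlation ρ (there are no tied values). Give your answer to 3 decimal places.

-0.543

Rank rainfall: 6, 4, 5, 3, 1, 2
Rank yield: 1, 5, 4, 2, 6, 3
d = rank(rainfall) − rank(yield): 5, -1, 1, 1, -5, -1; Σd² = 54
ρ = 1 − 6Σd² / [n(n²−1)] = 1 − 6×54 / (6×35) = 1 − 324/210 ≈ -0.543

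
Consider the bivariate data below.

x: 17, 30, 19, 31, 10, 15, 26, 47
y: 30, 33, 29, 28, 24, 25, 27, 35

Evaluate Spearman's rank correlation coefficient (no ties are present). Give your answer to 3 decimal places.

Rank x: 3, 6, 4, 7, 1, 2, 5, 8
Rank y: 6, 7, 5, 4, 1, 2, 3, 8
d = rank(x) − rank(y): -3, -1, -1, 3, 0, 0, 2, 0; Σd² = 24
ρ = 1 − 6Σd² / [n(n²−1)] = 1 − 6×24 / (8×63) = 1 − 144/504 ≈ 0.714

0.714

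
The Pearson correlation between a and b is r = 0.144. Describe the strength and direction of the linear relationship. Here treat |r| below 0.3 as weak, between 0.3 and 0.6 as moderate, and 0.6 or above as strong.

r = 0.144 > 0 so the relationship is positive.
|r| = 0.144, which falls in the weak range.

weak positive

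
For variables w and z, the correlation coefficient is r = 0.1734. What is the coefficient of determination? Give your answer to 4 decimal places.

0.0301

r² = (0.1734)² = 0.0301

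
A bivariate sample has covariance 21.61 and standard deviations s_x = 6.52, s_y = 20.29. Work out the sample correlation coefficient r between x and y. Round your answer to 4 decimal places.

0.1634

r = Cov(x,y) / (s_x · s_y) = 21.61 / (6.52 × 20.29)
  = 21.61 / 132.2908 ≈ 0.1634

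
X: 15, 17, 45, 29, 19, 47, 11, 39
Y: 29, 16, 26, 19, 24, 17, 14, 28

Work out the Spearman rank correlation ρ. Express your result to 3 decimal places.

0.214

Rank X: 2, 3, 7, 5, 4, 8, 1, 6
Rank Y: 8, 2, 6, 4, 5, 3, 1, 7
d = rank(X) − rank(Y): -6, 1, 1, 1, -1, 5, 0, -1; Σd² = 66
ρ = 1 − 6Σd² / [n(n²−1)] = 1 − 6×66 / (8×63) = 1 − 396/504 ≈ 0.214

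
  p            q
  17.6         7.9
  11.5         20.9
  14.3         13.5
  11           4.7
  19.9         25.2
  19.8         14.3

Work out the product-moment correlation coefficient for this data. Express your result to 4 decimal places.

n = 6, Σp = 94.1, Σq = 86.5, Σp² = 1555.55, Σq² = 1543.09, Σpq = 1408.76
nΣpq − ΣpΣq = 8452.56 − 8139.65 = 312.91
nΣp² − (Σp)² = 9333.3 − 8854.81 = 478.49; nΣq² − (Σq)² = 9258.54 − 7482.25 = 1776.29
r = 312.91 / √(478.49 × 1776.29) = 312.91 / 921.9203 ≈ 0.3394

0.3394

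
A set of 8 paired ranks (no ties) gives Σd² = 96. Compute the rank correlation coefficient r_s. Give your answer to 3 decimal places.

ρ = 1 − 6Σd² / [n(n²−1)] = 1 − 6×96 / (8×63)
  = 1 − 576/504 = 1 − 1.1429 ≈ -0.143

-0.143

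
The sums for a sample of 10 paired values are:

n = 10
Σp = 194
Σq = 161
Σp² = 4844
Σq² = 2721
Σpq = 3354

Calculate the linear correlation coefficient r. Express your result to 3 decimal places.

r = (nΣpq − ΣpΣq) / √[(nΣp² − (Σp)²)(nΣq² − (Σq)²)]
Numerator: 10×3354 − 194×161 = 2306
Denominator: √[(48440 − 37636)(27210 − 25921)] = √[10804 × 1289] = 3731.8033
r = 2306 / 3731.8033 ≈ 0.618

0.618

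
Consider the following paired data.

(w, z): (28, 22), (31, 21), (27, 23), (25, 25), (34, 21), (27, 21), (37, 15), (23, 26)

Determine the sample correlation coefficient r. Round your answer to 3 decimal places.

-0.906

n = 8, Σw = 232, Σz = 174, Σw² = 6882, Σz² = 3862, Σwz = 4947
nΣwz − ΣwΣz = 39576 − 40368 = -792
nΣw² − (Σw)² = 55056 − 53824 = 1232; nΣz² − (Σz)² = 30896 − 30276 = 620
r = -792 / √(1232 × 620) = -792 / 873.9794 ≈ -0.906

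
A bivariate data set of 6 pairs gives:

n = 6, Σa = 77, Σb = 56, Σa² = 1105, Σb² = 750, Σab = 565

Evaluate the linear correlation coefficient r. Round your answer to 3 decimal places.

r = (nΣab − ΣaΣb) / √[(nΣa² − (Σa)²)(nΣb² − (Σb)²)]
Numerator: 6×565 − 77×56 = -922
Denominator: √[(6630 − 5929)(4500 − 3136)] = √[701 × 1364] = 977.8364
r = -922 / 977.8364 ≈ -0.943

-0.943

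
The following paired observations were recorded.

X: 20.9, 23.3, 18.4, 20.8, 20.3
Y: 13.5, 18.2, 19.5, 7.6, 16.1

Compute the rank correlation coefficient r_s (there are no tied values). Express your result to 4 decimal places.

-0.3000

Rank X: 4, 5, 1, 3, 2
Rank Y: 2, 4, 5, 1, 3
d = rank(X) − rank(Y): 2, 1, -4, 2, -1; Σd² = 26
ρ = 1 − 6Σd² / [n(n²−1)] = 1 − 6×26 / (5×24) = 1 − 156/120 ≈ -0.3000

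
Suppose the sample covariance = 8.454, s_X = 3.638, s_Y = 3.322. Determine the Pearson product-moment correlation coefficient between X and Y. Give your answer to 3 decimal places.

r = Cov(X,Y) / (s_X · s_Y) = 8.454 / (3.638 × 3.322)
  = 8.454 / 12.0854 ≈ 0.700

0.700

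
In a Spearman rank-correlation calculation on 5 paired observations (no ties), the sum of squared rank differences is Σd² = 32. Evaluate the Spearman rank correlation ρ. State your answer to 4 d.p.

-0.6000

ρ = 1 − 6Σd² / [n(n²−1)] = 1 − 6×32 / (5×24)
  = 1 − 192/120 = 1 − 1.60000 ≈ -0.6000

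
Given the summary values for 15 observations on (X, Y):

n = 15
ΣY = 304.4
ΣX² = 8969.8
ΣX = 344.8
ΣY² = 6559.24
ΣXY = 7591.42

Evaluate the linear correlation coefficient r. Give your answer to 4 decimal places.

r = (nΣXY − ΣXΣY) / √[(nΣX² − (ΣX)²)(nΣY² − (ΣY)²)]
Numerator: 15×7591.42 − 344.8×304.4 = 8914.18
Denominator: √[(134547 − 118887.04)(98388.6 − 92659.36)] = √[15659.96 × 5729.24] = 9472.0467
r = 8914.18 / 9472.0467 ≈ 0.9411

0.9411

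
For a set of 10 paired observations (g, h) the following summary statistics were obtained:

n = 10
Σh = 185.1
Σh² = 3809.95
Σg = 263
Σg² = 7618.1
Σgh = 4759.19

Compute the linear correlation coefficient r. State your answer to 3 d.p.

r = (nΣgh − ΣgΣh) / √[(nΣg² − (Σg)²)(nΣh² − (Σh)²)]
Numerator: 10×4759.19 − 263×185.1 = -1089.4
Denominator: √[(76181 − 69169)(38099.5 − 34262.01)] = √[7012 × 3837.49] = 5187.3384
r = -1089.4 / 5187.3384 ≈ -0.210

-0.210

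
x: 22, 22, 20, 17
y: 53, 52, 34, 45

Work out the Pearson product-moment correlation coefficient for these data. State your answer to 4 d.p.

n = 4, Σx = 81, Σy = 184, Σx² = 1657, Σy² = 8694, Σxy = 3755
nΣxy − ΣxΣy = 15020 − 14904 = 116
nΣx² − (Σx)² = 6628 − 6561 = 67; nΣy² − (Σy)² = 34776 − 33856 = 920
r = 116 / √(67 × 920) = 116 / 248.2740 ≈ 0.4672

0.4672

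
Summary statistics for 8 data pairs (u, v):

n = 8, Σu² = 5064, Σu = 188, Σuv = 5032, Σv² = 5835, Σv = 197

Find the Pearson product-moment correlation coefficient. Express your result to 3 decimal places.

r = (nΣuv − ΣuΣv) / √[(nΣu² − (Σu)²)(nΣv² − (Σv)²)]
Numerator: 8×5032 − 188×197 = 3220
Denominator: √[(40512 − 35344)(46680 − 38809)] = √[5168 × 7871] = 6377.8780
r = 3220 / 6377.8780 ≈ 0.505

0.505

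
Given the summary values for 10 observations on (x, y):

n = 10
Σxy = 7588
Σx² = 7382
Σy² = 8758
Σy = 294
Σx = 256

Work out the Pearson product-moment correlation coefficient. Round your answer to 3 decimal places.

r = (nΣxy − ΣxΣy) / √[(nΣx² − (Σx)²)(nΣy² − (Σy)²)]
Numerator: 10×7588 − 256×294 = 616
Denominator: √[(73820 − 65536)(87580 − 86436)] = √[8284 × 1144] = 3078.4568
r = 616 / 3078.4568 ≈ 0.200

0.200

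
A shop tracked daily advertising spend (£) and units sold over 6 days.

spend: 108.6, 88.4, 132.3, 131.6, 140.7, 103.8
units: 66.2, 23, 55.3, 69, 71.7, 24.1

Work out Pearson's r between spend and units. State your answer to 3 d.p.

0.810

n = 6, Σx = 705.4, Σy = 309.3, Σx² = 85001.3, Σy² = 18452.23, Σxy = 38208.88
nΣxy − ΣxΣy = 229253.28 − 218180.22 = 11073.06
nΣx² − (Σx)² = 510007.8 − 497589.16 = 12418.64; nΣy² − (Σy)² = 110713.38 − 95666.49 = 15046.89
r = 11073.06 / √(12418.64 × 15046.89) = 11073.06 / 13669.7443 ≈ 0.810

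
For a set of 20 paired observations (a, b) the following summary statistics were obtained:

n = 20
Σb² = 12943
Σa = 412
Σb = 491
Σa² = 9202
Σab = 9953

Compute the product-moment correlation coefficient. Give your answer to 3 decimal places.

-0.203

r = (nΣab − ΣaΣb) / √[(nΣa² − (Σa)²)(nΣb² − (Σb)²)]
Numerator: 20×9953 − 412×491 = -3232
Denominator: √[(184040 − 169744)(258860 − 241081)] = √[14296 × 17779] = 15942.6655
r = -3232 / 15942.6655 ≈ -0.203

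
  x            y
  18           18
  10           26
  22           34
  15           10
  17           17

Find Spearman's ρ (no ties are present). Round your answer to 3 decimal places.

0.400

Rank x: 4, 1, 5, 2, 3
Rank y: 3, 4, 5, 1, 2
d = rank(x) − rank(y): 1, -3, 0, 1, 1; Σd² = 12
ρ = 1 − 6Σd² / [n(n²−1)] = 1 − 6×12 / (5×24) = 1 − 72/120 ≈ 0.400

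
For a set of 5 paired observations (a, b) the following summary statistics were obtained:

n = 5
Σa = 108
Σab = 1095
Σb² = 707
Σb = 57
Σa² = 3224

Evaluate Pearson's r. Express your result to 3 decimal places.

r = (nΣab − ΣaΣb) / √[(nΣa² − (Σa)²)(nΣb² − (Σb)²)]
Numerator: 5×1095 − 108×57 = -681
Denominator: √[(16120 − 11664)(3535 − 3249)] = √[4456 × 286] = 1128.9003
r = -681 / 1128.9003 ≈ -0.603

-0.603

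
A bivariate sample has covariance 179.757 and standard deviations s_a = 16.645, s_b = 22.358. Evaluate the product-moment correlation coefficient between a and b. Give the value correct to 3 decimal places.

r = Cov(a,b) / (s_a · s_b) = 179.757 / (16.645 × 22.358)
  = 179.757 / 372.1489 ≈ 0.483

0.483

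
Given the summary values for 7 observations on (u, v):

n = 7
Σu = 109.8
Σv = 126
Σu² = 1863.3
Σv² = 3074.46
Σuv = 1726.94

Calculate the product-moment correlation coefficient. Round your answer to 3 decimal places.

-0.740

r = (nΣuv − ΣuΣv) / √[(nΣu² − (Σu)²)(nΣv² − (Σv)²)]
Numerator: 7×1726.94 − 109.8×126 = -1746.22
Denominator: √[(13043.1 − 12056.04)(21521.22 − 15876)] = √[987.06 × 5645.22] = 2360.5446
r = -1746.22 / 2360.5446 ≈ -0.740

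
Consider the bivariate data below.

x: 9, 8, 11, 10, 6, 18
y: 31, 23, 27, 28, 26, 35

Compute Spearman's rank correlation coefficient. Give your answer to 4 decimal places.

Rank x: 3, 2, 5, 4, 1, 6
Rank y: 5, 1, 3, 4, 2, 6
d = rank(x) − rank(y): -2, 1, 2, 0, -1, 0; Σd² = 10
ρ = 1 − 6Σd² / [n(n²−1)] = 1 − 6×10 / (6×35) = 1 − 60/210 ≈ 0.7143

0.7143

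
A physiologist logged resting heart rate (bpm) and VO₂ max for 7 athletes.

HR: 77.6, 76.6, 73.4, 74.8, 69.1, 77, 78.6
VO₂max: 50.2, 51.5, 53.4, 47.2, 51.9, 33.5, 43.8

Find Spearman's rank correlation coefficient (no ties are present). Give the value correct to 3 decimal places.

-0.714

Rank HR: 6, 4, 2, 3, 1, 5, 7
Rank VO₂max: 4, 5, 7, 3, 6, 1, 2
d = rank(HR) − rank(VO₂max): 2, -1, -5, 0, -5, 4, 5; Σd² = 96
ρ = 1 − 6Σd² / [n(n²−1)] = 1 − 6×96 / (7×48) = 1 − 576/336 ≈ -0.714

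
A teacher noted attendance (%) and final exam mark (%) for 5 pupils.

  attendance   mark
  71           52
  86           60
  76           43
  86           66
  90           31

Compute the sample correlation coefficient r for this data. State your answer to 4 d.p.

n = 5, Σx = 409, Σy = 252, Σx² = 33709, Σy² = 13470, Σxy = 20586
nΣxy − ΣxΣy = 102930 − 103068 = -138
nΣx² − (Σx)² = 168545 − 167281 = 1264; nΣy² − (Σy)² = 67350 − 63504 = 3846
r = -138 / √(1264 × 3846) = -138 / 2204.8456 ≈ -0.0626

-0.0626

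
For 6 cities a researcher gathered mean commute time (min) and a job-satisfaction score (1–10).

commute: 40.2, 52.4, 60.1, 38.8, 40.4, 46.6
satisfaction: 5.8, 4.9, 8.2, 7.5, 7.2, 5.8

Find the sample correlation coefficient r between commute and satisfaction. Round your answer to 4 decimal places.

0.1148

n = 6, Σx = 278.5, Σy = 39.4, Σx² = 13282.97, Σy² = 266.62, Σxy = 1834.9
nΣxy − ΣxΣy = 11009.4 − 10972.9 = 36.5
nΣx² − (Σx)² = 79697.82 − 77562.25 = 2135.57; nΣy² − (Σy)² = 1599.72 − 1552.36 = 47.36
r = 36.5 / √(2135.57 × 47.36) = 36.5 / 318.0261 ≈ 0.1148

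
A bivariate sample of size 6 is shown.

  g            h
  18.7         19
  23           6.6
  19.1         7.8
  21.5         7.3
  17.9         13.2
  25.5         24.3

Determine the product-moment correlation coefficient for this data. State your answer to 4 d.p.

n = 6, Σg = 125.7, Σh = 78.2, Σg² = 2676.41, Σh² = 1283.42, Σgh = 1668.96
nΣgh − ΣgΣh = 10013.76 − 9829.74 = 184.02
nΣg² − (Σg)² = 16058.46 − 15800.49 = 257.97; nΣh² − (Σh)² = 7700.52 − 6115.24 = 1585.28
r = 184.02 / √(257.97 × 1585.28) = 184.02 / 639.4956 ≈ 0.2878

0.2878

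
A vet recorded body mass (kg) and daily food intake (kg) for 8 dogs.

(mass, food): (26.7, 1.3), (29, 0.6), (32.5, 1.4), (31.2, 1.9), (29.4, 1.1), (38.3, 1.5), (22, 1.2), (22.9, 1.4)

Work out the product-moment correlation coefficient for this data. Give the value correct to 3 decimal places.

n = 8, Σx = 232, Σy = 10.4, Σx² = 6923.24, Σy² = 14.48, Σxy = 305.14
nΣxy − ΣxΣy = 2441.12 − 2412.8 = 28.32
nΣx² − (Σx)² = 55385.92 − 53824 = 1561.92; nΣy² − (Σy)² = 115.84 − 108.16 = 7.68
r = 28.32 / √(1561.92 × 7.68) = 28.32 / 109.5242 ≈ 0.259

0.259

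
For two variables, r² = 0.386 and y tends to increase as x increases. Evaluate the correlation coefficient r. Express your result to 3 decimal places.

|r| = √0.386 = 0.621
The association is positive, so r = 0.621.

0.621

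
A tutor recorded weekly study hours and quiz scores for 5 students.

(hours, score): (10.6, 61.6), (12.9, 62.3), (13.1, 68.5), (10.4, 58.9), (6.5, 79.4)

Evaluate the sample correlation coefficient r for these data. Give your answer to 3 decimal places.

-0.639

n = 5, Σx = 53.5, Σy = 330.7, Σx² = 600.79, Σy² = 22141.67, Σxy = 3482.64
nΣxy − ΣxΣy = 17413.2 − 17692.45 = -279.25
nΣx² − (Σx)² = 3003.95 − 2862.25 = 141.7; nΣy² − (Σy)² = 110708.35 − 109362.49 = 1345.86
r = -279.25 / √(141.7 × 1345.86) = -279.25 / 436.7017 ≈ -0.639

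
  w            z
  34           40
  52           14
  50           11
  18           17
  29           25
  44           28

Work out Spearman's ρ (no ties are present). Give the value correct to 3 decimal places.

-0.429

Rank w: 3, 6, 5, 1, 2, 4
Rank z: 6, 2, 1, 3, 4, 5
d = rank(w) − rank(z): -3, 4, 4, -2, -2, -1; Σd² = 50
ρ = 1 − 6Σd² / [n(n²−1)] = 1 − 6×50 / (6×35) = 1 − 300/210 ≈ -0.429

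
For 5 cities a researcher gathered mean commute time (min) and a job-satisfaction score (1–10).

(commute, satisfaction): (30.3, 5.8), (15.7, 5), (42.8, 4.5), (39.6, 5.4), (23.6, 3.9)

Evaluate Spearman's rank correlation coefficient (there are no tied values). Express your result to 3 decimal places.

0.100

Rank commute: 3, 1, 5, 4, 2
Rank satisfaction: 5, 3, 2, 4, 1
d = rank(commute) − rank(satisfaction): -2, -2, 3, 0, 1; Σd² = 18
ρ = 1 − 6Σd² / [n(n²−1)] = 1 − 6×18 / (5×24) = 1 − 108/120 ≈ 0.100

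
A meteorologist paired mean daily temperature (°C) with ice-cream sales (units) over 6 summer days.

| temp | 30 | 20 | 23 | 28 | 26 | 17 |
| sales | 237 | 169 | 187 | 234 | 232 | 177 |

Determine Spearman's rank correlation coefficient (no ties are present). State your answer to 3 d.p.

Rank temp: 6, 2, 3, 5, 4, 1
Rank sales: 6, 1, 3, 5, 4, 2
d = rank(temp) − rank(sales): 0, 1, 0, 0, 0, -1; Σd² = 2
ρ = 1 − 6Σd² / [n(n²−1)] = 1 − 6×2 / (6×35) = 1 − 12/210 ≈ 0.943

0.943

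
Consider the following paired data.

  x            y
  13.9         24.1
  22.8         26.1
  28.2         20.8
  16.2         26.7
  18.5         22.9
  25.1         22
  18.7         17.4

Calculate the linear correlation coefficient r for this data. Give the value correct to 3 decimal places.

-0.280

n = 7, Σx = 143.4, Σy = 160, Σx² = 3092.68, Σy² = 3718.72, Σxy = 3250.4
nΣxy − ΣxΣy = 22752.8 − 22944 = -191.2
nΣx² − (Σx)² = 21648.76 − 20563.56 = 1085.2; nΣy² − (Σy)² = 26031.04 − 25600 = 431.04
r = -191.2 / √(1085.2 × 431.04) = -191.2 / 683.9332 ≈ -0.280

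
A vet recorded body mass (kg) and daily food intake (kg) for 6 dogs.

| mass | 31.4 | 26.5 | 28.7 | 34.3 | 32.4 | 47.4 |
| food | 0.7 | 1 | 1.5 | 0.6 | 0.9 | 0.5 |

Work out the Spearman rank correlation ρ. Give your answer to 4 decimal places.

-0.8857

Rank mass: 3, 1, 2, 5, 4, 6
Rank food: 3, 5, 6, 2, 4, 1
d = rank(mass) − rank(food): 0, -4, -4, 3, 0, 5; Σd² = 66
ρ = 1 − 6Σd² / [n(n²−1)] = 1 − 6×66 / (6×35) = 1 − 396/210 ≈ -0.8857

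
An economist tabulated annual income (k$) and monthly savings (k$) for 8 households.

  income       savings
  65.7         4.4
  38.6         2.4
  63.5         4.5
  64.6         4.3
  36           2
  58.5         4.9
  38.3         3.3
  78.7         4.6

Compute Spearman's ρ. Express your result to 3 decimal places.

Rank income: 7, 3, 5, 6, 1, 4, 2, 8
Rank savings: 5, 2, 6, 4, 1, 8, 3, 7
d = rank(income) − rank(savings): 2, 1, -1, 2, 0, -4, -1, 1; Σd² = 28
ρ = 1 − 6Σd² / [n(n²−1)] = 1 − 6×28 / (8×63) = 1 − 168/504 ≈ 0.667

0.667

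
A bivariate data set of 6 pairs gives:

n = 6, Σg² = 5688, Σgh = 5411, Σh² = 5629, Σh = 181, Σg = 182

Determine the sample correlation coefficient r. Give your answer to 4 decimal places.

r = (nΣgh − ΣgΣh) / √[(nΣg² − (Σg)²)(nΣh² − (Σh)²)]
Numerator: 6×5411 − 182×181 = -476
Denominator: √[(34128 − 33124)(33774 − 32761)] = √[1004 × 1013] = 1008.4900
r = -476 / 1008.4900 ≈ -0.4720

-0.4720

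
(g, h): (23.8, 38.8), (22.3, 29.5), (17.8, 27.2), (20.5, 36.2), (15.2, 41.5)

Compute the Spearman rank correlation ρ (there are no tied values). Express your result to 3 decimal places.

Rank g: 5, 4, 2, 3, 1
Rank h: 4, 2, 1, 3, 5
d = rank(g) − rank(h): 1, 2, 1, 0, -4; Σd² = 22
ρ = 1 − 6Σd² / [n(n²−1)] = 1 − 6×22 / (5×24) = 1 − 132/120 ≈ -0.100

-0.100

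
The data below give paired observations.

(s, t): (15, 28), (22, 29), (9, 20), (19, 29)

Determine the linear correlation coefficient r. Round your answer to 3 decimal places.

n = 4, Σs = 65, Σt = 106, Σs² = 1151, Σt² = 2866, Σst = 1789
nΣst − ΣsΣt = 7156 − 6890 = 266
nΣs² − (Σs)² = 4604 − 4225 = 379; nΣt² − (Σt)² = 11464 − 11236 = 228
r = 266 / √(379 × 228) = 266 / 293.9592 ≈ 0.905

0.905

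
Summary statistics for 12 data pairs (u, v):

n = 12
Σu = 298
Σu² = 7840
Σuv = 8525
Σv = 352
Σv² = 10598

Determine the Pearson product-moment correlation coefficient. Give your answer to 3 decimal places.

-0.625

r = (nΣuv − ΣuΣv) / √[(nΣu² − (Σu)²)(nΣv² − (Σv)²)]
Numerator: 12×8525 − 298×352 = -2596
Denominator: √[(94080 − 88804)(127176 − 123904)] = √[5276 × 3272] = 4154.8853
r = -2596 / 4154.8853 ≈ -0.625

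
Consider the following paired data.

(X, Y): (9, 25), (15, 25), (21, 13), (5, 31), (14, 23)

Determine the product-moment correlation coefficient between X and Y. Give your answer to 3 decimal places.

-0.925

n = 5, ΣX = 64, ΣY = 117, ΣX² = 968, ΣY² = 2909, ΣXY = 1350
nΣXY − ΣXΣY = 6750 − 7488 = -738
nΣX² − (ΣX)² = 4840 − 4096 = 744; nΣY² − (ΣY)² = 14545 − 13689 = 856
r = -738 / √(744 × 856) = -738 / 798.0376 ≈ -0.925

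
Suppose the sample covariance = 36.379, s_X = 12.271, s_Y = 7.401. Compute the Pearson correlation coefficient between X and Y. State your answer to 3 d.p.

r = Cov(X,Y) / (s_X · s_Y) = 36.379 / (12.271 × 7.401)
  = 36.379 / 90.8177 ≈ 0.401

0.401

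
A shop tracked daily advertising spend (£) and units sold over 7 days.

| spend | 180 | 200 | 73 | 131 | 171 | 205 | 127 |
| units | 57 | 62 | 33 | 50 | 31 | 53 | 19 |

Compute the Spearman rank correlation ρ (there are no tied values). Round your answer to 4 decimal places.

Rank spend: 5, 6, 1, 3, 4, 7, 2
Rank units: 6, 7, 3, 4, 2, 5, 1
d = rank(spend) − rank(units): -1, -1, -2, -1, 2, 2, 1; Σd² = 16
ρ = 1 − 6Σd² / [n(n²−1)] = 1 − 6×16 / (7×48) = 1 − 96/336 ≈ 0.7143

0.7143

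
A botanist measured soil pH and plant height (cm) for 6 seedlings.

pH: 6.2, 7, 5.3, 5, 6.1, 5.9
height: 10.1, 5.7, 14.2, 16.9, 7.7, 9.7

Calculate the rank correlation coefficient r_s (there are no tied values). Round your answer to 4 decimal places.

-0.8286

Rank pH: 5, 6, 2, 1, 4, 3
Rank height: 4, 1, 5, 6, 2, 3
d = rank(pH) − rank(height): 1, 5, -3, -5, 2, 0; Σd² = 64
ρ = 1 − 6Σd² / [n(n²−1)] = 1 − 6×64 / (6×35) = 1 − 384/210 ≈ -0.8286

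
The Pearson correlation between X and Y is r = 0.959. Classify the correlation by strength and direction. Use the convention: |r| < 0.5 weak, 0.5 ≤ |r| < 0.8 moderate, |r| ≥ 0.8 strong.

r = 0.959 > 0 so the relationship is positive.
|r| = 0.959, which falls in the strong range.

strong positive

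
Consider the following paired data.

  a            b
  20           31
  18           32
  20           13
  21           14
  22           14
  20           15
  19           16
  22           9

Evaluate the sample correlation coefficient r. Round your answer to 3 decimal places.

n = 8, Σa = 162, Σb = 144, Σa² = 3294, Σb² = 3108, Σab = 2860
nΣab − ΣaΣb = 22880 − 23328 = -448
nΣa² − (Σa)² = 26352 − 26244 = 108; nΣb² − (Σb)² = 24864 − 20736 = 4128
r = -448 / √(108 × 4128) = -448 / 667.7005 ≈ -0.671

-0.671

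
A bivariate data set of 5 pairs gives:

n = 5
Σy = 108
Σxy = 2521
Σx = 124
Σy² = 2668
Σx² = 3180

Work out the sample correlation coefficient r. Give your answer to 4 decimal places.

r = (nΣxy − ΣxΣy) / √[(nΣx² − (Σx)²)(nΣy² − (Σy)²)]
Numerator: 5×2521 − 124×108 = -787
Denominator: √[(15900 − 15376)(13340 − 11664)] = √[524 × 1676] = 937.1361
r = -787 / 937.1361 ≈ -0.8398

-0.8398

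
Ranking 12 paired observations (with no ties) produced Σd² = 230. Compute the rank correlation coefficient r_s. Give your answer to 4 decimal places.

ρ = 1 − 6Σd² / [n(n²−1)] = 1 − 6×230 / (12×143)
  = 1 − 1380/1716 = 1 − 0.80420 ≈ 0.1958

0.1958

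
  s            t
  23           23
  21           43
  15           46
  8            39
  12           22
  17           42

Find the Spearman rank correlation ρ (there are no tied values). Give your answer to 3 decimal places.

0.143

Rank s: 6, 5, 3, 1, 2, 4
Rank t: 2, 5, 6, 3, 1, 4
d = rank(s) − rank(t): 4, 0, -3, -2, 1, 0; Σd² = 30
ρ = 1 − 6Σd² / [n(n²−1)] = 1 − 6×30 / (6×35) = 1 − 180/210 ≈ 0.143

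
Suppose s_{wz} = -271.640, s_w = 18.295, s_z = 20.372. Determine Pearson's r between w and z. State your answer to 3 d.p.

-0.729

r = Cov(w,z) / (s_w · s_z) = -271.640 / (18.295 × 20.372)
  = -271.640 / 372.7057 ≈ -0.729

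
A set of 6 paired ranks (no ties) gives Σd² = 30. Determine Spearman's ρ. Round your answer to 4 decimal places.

0.1429

ρ = 1 − 6Σd² / [n(n²−1)] = 1 − 6×30 / (6×35)
  = 1 − 180/210 = 1 − 0.85714 ≈ 0.1429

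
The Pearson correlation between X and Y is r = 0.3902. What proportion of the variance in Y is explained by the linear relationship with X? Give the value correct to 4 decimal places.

0.1523

r² = (0.3902)² = 0.1523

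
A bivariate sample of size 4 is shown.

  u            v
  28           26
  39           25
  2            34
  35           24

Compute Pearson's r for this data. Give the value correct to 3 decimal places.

n = 4, Σu = 104, Σv = 109, Σu² = 3534, Σv² = 3033, Σuv = 2611
nΣuv − ΣuΣv = 10444 − 11336 = -892
nΣu² − (Σu)² = 14136 − 10816 = 3320; nΣv² − (Σv)² = 12132 − 11881 = 251
r = -892 / √(3320 × 251) = -892 / 912.8636 ≈ -0.977

-0.977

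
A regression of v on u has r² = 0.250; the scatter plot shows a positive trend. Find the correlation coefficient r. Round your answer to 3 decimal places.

0.500

|r| = √0.250 = 0.500
The association is positive, so r = 0.500.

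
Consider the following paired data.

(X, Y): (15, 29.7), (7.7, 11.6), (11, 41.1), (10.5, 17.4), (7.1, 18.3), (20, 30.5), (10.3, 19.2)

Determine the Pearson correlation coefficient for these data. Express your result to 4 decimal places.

n = 7, ΣX = 81.6, ΣY = 167.8, ΣX² = 1072.04, ΣY² = 4642.4, ΣXY = 2107.31
nΣXY − ΣXΣY = 14751.17 − 13692.48 = 1058.69
nΣX² − (ΣX)² = 7504.28 − 6658.56 = 845.72; nΣY² − (ΣY)² = 32496.8 − 28156.84 = 4339.96
r = 1058.69 / √(845.72 × 4339.96) = 1058.69 / 1915.8264 ≈ 0.5526

0.5526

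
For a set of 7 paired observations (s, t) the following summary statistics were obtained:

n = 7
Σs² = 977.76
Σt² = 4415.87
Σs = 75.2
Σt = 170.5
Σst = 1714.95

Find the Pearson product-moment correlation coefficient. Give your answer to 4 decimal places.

r = (nΣst − ΣsΣt) / √[(nΣs² − (Σs)²)(nΣt² − (Σt)²)]
Numerator: 7×1714.95 − 75.2×170.5 = -816.95
Denominator: √[(6844.32 − 5655.04)(30911.09 − 29070.25)] = √[1189.28 × 1840.84] = 1479.6196
r = -816.95 / 1479.6196 ≈ -0.5521

-0.5521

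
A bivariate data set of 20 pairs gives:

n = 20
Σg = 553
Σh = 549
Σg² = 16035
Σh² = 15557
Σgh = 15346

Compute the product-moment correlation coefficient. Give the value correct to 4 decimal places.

0.2759

r = (nΣgh − ΣgΣh) / √[(nΣg² − (Σg)²)(nΣh² − (Σh)²)]
Numerator: 20×15346 − 553×549 = 3323
Denominator: √[(320700 − 305809)(311140 − 301401)] = √[14891 × 9739] = 12042.5682
r = 3323 / 12042.5682 ≈ 0.2759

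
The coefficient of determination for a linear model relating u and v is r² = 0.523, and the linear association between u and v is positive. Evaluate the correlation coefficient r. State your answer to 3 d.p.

|r| = √0.523 = 0.723
The association is positive, so r = 0.723.

0.723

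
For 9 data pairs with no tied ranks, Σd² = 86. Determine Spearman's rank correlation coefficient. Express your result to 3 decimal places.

0.283

ρ = 1 − 6Σd² / [n(n²−1)] = 1 − 6×86 / (9×80)
  = 1 − 516/720 = 1 − 0.7167 ≈ 0.283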